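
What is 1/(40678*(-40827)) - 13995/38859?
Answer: -7747448706443/21511833424818 ≈ -0.36015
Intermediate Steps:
1/(40678*(-40827)) - 13995/38859 = (1/40678)*(-1/40827) - 13995*1/38859 = -1/1660760706 - 4665/12953 = -7747448706443/21511833424818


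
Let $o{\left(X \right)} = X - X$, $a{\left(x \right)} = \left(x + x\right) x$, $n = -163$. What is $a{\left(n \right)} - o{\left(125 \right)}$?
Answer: $53138$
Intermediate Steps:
$a{\left(x \right)} = 2 x^{2}$ ($a{\left(x \right)} = 2 x x = 2 x^{2}$)
$o{\left(X \right)} = 0$
$a{\left(n \right)} - o{\left(125 \right)} = 2 \left(-163\right)^{2} - 0 = 2 \cdot 26569 + 0 = 53138 + 0 = 53138$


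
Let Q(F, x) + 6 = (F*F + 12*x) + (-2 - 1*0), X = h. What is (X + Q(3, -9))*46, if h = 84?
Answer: -1058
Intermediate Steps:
X = 84
Q(F, x) = -8 + F**2 + 12*x (Q(F, x) = -6 + ((F*F + 12*x) + (-2 - 1*0)) = -6 + ((F**2 + 12*x) + (-2 + 0)) = -6 + ((F**2 + 12*x) - 2) = -6 + (-2 + F**2 + 12*x) = -8 + F**2 + 12*x)
(X + Q(3, -9))*46 = (84 + (-8 + 3**2 + 12*(-9)))*46 = (84 + (-8 + 9 - 108))*46 = (84 - 107)*46 = -23*46 = -1058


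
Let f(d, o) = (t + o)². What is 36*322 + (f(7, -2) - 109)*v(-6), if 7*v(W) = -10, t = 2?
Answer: 82234/7 ≈ 11748.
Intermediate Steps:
v(W) = -10/7 (v(W) = (⅐)*(-10) = -10/7)
f(d, o) = (2 + o)²
36*322 + (f(7, -2) - 109)*v(-6) = 36*322 + ((2 - 2)² - 109)*(-10/7) = 11592 + (0² - 109)*(-10/7) = 11592 + (0 - 109)*(-10/7) = 11592 - 109*(-10/7) = 11592 + 1090/7 = 82234/7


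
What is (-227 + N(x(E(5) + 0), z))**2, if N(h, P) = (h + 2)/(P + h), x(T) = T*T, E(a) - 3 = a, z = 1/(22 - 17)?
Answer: 584624041/11449 ≈ 51063.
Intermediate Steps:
z = 1/5 ≈ 0.20000
E(a) = 3 + a
x(T) = T**2
N(h, P) = (2 + h)/(P + h)
(-227 + N(x(E(5) + 0), z))**2 = (-227 + (2 + ((3 + 5) + 0)**2)/(1/5 + ((3 + 5) + 0)**2))**2 = (-227 + (2 + (8 + 0)**2)/(1/5 + (8 + 0)**2))**2 = (-227 + (2 + 8**2)/(1/5 + 8**2))**2 = (-227 + (2 + 64)/(1/5 + 64))**2 = (-227 + 66/(321/5))**2 = (-227 + (5/321)*66)**2 = (-227 + 110/107)**2 = (-24179/107)**2 = 584624041/11449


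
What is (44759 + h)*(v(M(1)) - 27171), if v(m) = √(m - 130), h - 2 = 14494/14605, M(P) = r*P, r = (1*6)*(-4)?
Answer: -17763011334729/14605 + 653748899*I*√154/14605 ≈ -1.2162e+9 + 5.5548e+5*I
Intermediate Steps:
r = -24 (r = 6*(-4) = -24)
M(P) = -24*P
h = 43704/14605 (h = 2 + 14494/14605 = 43704/14605 ≈ 2.9924)
v(m) = √(-130 + m)
(44759 + h)*(v(M(1)) - 27171) = (44759 + 43704/14605)*(√(-130 - 24*1) - 27171) = 653748899*(√(-130 - 24) - 27171)/14605 = 653748899*(√(-154) - 27171)/14605 = 653748899*(I*√154 - 27171)/14605 = 653748899*(-27171 + I*√154)/14605 = -17763011334729/14605 + 653748899*I*√154/14605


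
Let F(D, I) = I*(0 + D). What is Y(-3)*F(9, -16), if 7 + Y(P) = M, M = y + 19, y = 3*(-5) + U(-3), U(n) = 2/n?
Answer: 528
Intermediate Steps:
y = -47/3 (y = 3*(-5) + 2/(-3) = -15 + 2*(-1/3) = -15 - 2/3 = -47/3 ≈ -15.667)
M = 10/3 (M = -47/3 + 19 = 10/3 ≈ 3.3333)
Y(P) = -11/3 (Y(P) = -7 + 10/3 = -11/3)
F(D, I) = D*I (F(D, I) = I*D = D*I)
Y(-3)*F(9, -16) = -33*(-16) = -11/3*(-144) = 528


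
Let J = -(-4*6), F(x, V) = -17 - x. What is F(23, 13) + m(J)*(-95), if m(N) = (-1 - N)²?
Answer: -59415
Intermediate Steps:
J = 24 (J = -(-24) = -1*(-24) = 24)
F(23, 13) + m(J)*(-95) = (-17 - 1*23) + (1 + 24)²*(-95) = (-17 - 23) + 25²*(-95) = -40 + 625*(-95) = -40 - 59375 = -59415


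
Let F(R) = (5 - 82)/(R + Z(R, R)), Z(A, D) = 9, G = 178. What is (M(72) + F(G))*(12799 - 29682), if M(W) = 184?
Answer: -52691843/17 ≈ -3.0995e+6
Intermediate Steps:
F(R) = -77/(9 + R) (F(R) = (5 - 82)/(R + 9) = -77/(9 + R))
(M(72) + F(G))*(12799 - 29682) = (184 - 77/(9 + 178))*(12799 - 29682) = (184 - 77/187)*(-16883) = (184 - 77*1/187)*(-16883) = (184 - 7/17)*(-16883) = (3121/17)*(-16883) = -52691843/17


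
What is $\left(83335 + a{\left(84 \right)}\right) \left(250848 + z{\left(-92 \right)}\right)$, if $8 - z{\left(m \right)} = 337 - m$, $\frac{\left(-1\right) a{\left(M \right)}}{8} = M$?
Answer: $20701047101$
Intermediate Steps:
$a{\left(M \right)} = - 8 M$
$z{\left(m \right)} = -329 + m$ ($z{\left(m \right)} = 8 - \left(337 - m\right) = 8 + \left(-337 + m\right) = -329 + m$)
$\left(83335 + a{\left(84 \right)}\right) \left(250848 + z{\left(-92 \right)}\right) = \left(83335 - 672\right) \left(250848 - 421\right) = 82663 \cdot 250427 = 20701047101$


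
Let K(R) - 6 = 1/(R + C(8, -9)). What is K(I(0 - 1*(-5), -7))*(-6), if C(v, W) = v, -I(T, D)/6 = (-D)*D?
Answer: -5439/151 ≈ -36.020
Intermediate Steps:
I(T, D) = 6*D² (I(T, D) = -6*(-D)*D = -(-6)*D² = 6*D²)
K(R) = 6 + 1/(8 + R) (K(R) = 6 + 1/(R + 8) = 6 + 1/(8 + R))
K(I(0 - 1*(-5), -7))*(-6) = ((49 + 6*(6*(-7)²))/(8 + 6*(-7)²))*(-6) = ((49 + 6*(6*49))/(8 + 6*49))*(-6) = ((49 + 6*294)/(8 + 294))*(-6) = ((49 + 1764)/302)*(-6) = ((1/302)*1813)*(-6) = (1813/302)*(-6) = -5439/151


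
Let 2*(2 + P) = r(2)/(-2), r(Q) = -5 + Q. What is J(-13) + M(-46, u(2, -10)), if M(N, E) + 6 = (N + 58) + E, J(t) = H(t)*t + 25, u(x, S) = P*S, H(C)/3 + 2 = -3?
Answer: 477/2 ≈ 238.50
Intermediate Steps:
H(C) = -15 (H(C) = -6 + 3*(-3) = -6 - 9 = -15)
P = -5/4 (P = -2 + ((-5 + 2)/(-2))/2 = -2 + (-3*(-½))/2 = -2 + (½)*(3/2) = -2 + ¾ = -5/4 ≈ -1.2500)
u(x, S) = -5*S/4
J(t) = 25 - 15*t (J(t) = -15*t + 25 = 25 - 15*t)
M(N, E) = 52 + E + N (M(N, E) = -6 + ((N + 58) + E) = -6 + ((58 + N) + E) = -6 + (58 + E + N) = 52 + E + N)
J(-13) + M(-46, u(2, -10)) = (25 - 15*(-13)) + (52 - 5/4*(-10) - 46) = (25 + 195) + (52 + 25/2 - 46) = 220 + 37/2 = 477/2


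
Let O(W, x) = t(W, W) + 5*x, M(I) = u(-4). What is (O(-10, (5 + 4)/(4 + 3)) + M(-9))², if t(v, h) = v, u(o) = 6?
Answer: 289/49 ≈ 5.8980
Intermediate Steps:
M(I) = 6
O(W, x) = W + 5*x
(O(-10, (5 + 4)/(4 + 3)) + M(-9))² = ((-10 + 5*((5 + 4)/(4 + 3))) + 6)² = ((-10 + 5*(9/7)) + 6)² = ((-10 + 45/7) + 6)² = (-25/7 + 6)² = (17/7)² = 289/49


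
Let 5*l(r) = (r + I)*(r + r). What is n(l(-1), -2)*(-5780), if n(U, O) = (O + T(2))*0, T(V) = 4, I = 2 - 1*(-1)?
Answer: 0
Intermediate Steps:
I = 3 (I = 2 + 1 = 3)
l(r) = 2*r*(3 + r)/5 (l(r) = ((r + 3)*(r + r))/5 = ((3 + r)*(2*r))/5 = (2*r*(3 + r))/5 = 2*r*(3 + r)/5)
n(U, O) = 0 (n(U, O) = (O + 4)*0 = (4 + O)*0 = 0)
n(l(-1), -2)*(-5780) = 0*(-5780) = 0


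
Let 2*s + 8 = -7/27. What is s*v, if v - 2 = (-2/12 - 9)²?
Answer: -690631/1944 ≈ -355.26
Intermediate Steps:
s = -223/54 (s = -4 + (-7/27)/2 = -4 + (-7*1/27)/2 = -4 + (½)*(-7/27) = -4 - 7/54 = -223/54 ≈ -4.1296)
v = 3097/36 (v = 2 + (-2/12 - 9)² = 2 + (-2*1/12 - 9)² = 2 + (-⅙ - 9)² = 2 + (-55/6)² = 2 + 3025/36 = 3097/36 ≈ 86.028)
s*v = -223/54*3097/36 = -690631/1944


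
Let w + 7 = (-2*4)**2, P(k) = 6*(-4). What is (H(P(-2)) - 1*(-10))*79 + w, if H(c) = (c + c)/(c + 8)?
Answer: 1084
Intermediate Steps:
P(k) = -24
w = 57 (w = -7 + (-2*4)**2 = -7 + (-8)**2 = -7 + 64 = 57)
H(c) = 2*c/(8 + c) (H(c) = (2*c)/(8 + c) = 2*c/(8 + c))
(H(P(-2)) - 1*(-10))*79 + w = (2*(-24)/(8 - 24) - 1*(-10))*79 + 57 = (2*(-24)/(-16) + 10)*79 + 57 = (2*(-24)*(-1/16) + 10)*79 + 57 = (3 + 10)*79 + 57 = 13*79 + 57 = 1027 + 57 = 1084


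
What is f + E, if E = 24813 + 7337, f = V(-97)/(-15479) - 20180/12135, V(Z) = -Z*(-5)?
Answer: 1207734889801/37567533 ≈ 32148.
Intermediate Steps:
V(Z) = 5*Z
f = -61296149/37567533 (f = (5*(-97))/(-15479) - 20180/12135 = -485*(-1/15479) - 20180*1/12135 = 485/15479 - 4036/2427 = -61296149/37567533 ≈ -1.6316)
E = 32150
f + E = -61296149/37567533 + 32150 = 1207734889801/37567533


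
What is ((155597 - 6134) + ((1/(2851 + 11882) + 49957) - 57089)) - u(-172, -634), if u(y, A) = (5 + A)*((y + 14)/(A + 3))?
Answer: 1324647610750/9296523 ≈ 1.4249e+5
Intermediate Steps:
u(y, A) = (5 + A)*(14 + y)/(3 + A) (u(y, A) = (5 + A)*((14 + y)/(3 + A)) = (5 + A)*(14 + y)/(3 + A))
((155597 - 6134) + ((1/(2851 + 11882) + 49957) - 57089)) - u(-172, -634) = ((155597 - 6134) + ((1/(2851 + 11882) + 49957) - 57089)) - (70 + 5*(-172) + 14*(-634) - 634*(-172))/(3 - 634) = (149463 + ((1/14733 + 49957) - 57089)) - (70 - 860 - 8876 + 109048)/(-631) = (149463 + ((1/14733 + 49957) - 57089)) - (-1)*99382/631 = (149463 + (736016482/14733 - 57089)) - 1*(-99382/631) = (149463 - 105075755/14733) + 99382/631 = 2096962624/14733 + 99382/631 = 1324647610750/9296523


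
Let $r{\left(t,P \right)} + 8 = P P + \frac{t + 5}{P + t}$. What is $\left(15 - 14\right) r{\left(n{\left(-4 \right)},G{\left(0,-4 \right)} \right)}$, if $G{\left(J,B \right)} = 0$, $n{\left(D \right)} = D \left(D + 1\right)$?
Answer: $- \frac{79}{12} \approx -6.5833$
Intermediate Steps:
$n{\left(D \right)} = D \left(1 + D\right)$
$r{\left(t,P \right)} = -8 + P^{2} + \frac{5 + t}{P + t}$ ($r{\left(t,P \right)} = -8 + \left(P P + \frac{t + 5}{P + t}\right) = -8 + \left(P^{2} + \frac{5 + t}{P + t}\right) = -8 + P^{2} + \frac{5 + t}{P + t}$)
$\left(15 - 14\right) r{\left(n{\left(-4 \right)},G{\left(0,-4 \right)} \right)} = \left(15 - 14\right) \frac{5 + 0^{3} - 0 - 7 \left(- 4 \left(1 - 4\right)\right) + - 4 \left(1 - 4\right) 0^{2}}{0 - 4 \left(1 - 4\right)} = 1 \frac{5 + 0 + 0 - 7 \left(\left(-4\right) \left(-3\right)\right) + \left(-4\right) \left(-3\right) 0}{0 - -12} = 1 \frac{5 + 0 + 0 - 84 + 12 \cdot 0}{0 + 12} = 1 \frac{5 + 0 + 0 - 84 + 0}{12} = 1 \cdot \frac{1}{12} \left(-79\right) = 1 \left(- \frac{79}{12}\right) = - \frac{79}{12}$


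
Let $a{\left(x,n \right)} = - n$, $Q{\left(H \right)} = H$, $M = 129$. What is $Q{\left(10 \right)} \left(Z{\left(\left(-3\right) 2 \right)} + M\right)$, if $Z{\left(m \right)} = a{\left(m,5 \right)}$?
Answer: $1240$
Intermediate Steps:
$Z{\left(m \right)} = -5$ ($Z{\left(m \right)} = \left(-1\right) 5 = -5$)
$Q{\left(10 \right)} \left(Z{\left(\left(-3\right) 2 \right)} + M\right) = 10 \left(-5 + 129\right) = 10 \cdot 124 = 1240$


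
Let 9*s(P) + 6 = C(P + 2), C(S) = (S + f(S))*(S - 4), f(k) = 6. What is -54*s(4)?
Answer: -108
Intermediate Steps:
C(S) = (-4 + S)*(6 + S) (C(S) = (S + 6)*(S - 4) = (6 + S)*(-4 + S) = (-4 + S)*(6 + S))
s(P) = -26/9 + (2 + P)²/9 + 2*P/9 (s(P) = -⅔ + (-24 + (P + 2)² + 2*(P + 2))/9 = -⅔ + (-24 + (2 + P)² + 2*(2 + P))/9 = -⅔ + (-24 + (2 + P)² + (4 + 2*P))/9 = -⅔ + (-20 + (2 + P)² + 2*P)/9 = -⅔ + (-20/9 + (2 + P)²/9 + 2*P/9) = -26/9 + (2 + P)²/9 + 2*P/9)
-54*s(4) = -54*(-22/9 + (⅑)*4² + (⅔)*4) = -54*(-22/9 + (⅑)*16 + 8/3) = -54*(-22/9 + 16/9 + 8/3) = -54*2 = -108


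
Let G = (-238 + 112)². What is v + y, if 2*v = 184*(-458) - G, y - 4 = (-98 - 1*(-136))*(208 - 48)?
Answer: -43990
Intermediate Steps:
G = 15876 (G = (-126)² = 15876)
y = 6084 (y = 4 + (-98 - 1*(-136))*(208 - 48) = 4 + (-98 + 136)*160 = 4 + 38*160 = 4 + 6080 = 6084)
v = -50074 (v = (184*(-458) - 1*15876)/2 = (-84272 - 15876)/2 = (½)*(-100148) = -50074)
v + y = -50074 + 6084 = -43990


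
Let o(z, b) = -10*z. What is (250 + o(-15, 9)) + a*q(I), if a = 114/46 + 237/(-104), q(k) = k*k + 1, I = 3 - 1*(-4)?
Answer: 490325/1196 ≈ 409.97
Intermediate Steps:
I = 7 (I = 3 + 4 = 7)
q(k) = 1 + k**2 (q(k) = k**2 + 1 = 1 + k**2)
a = 477/2392 (a = 114*(1/46) + 237*(-1/104) = 57/23 - 237/104 = 477/2392 ≈ 0.19941)
(250 + o(-15, 9)) + a*q(I) = (250 - 10*(-15)) + 477*(1 + 7**2)/2392 = (250 + 150) + 477*(1 + 49)/2392 = 400 + (477/2392)*50 = 400 + 11925/1196 = 490325/1196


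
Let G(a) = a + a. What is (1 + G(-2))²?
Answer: 9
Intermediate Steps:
G(a) = 2*a
(1 + G(-2))² = (1 + 2*(-2))² = (1 - 4)² = (-3)² = 9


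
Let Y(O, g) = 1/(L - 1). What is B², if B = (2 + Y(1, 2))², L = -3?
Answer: 2401/256 ≈ 9.3789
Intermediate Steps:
Y(O, g) = -¼ (Y(O, g) = 1/(-3 - 1) = 1/(-4) = -¼)
B = 49/16 (B = (2 - ¼)² = (7/4)² = 49/16 ≈ 3.0625)
B² = (49/16)² = 2401/256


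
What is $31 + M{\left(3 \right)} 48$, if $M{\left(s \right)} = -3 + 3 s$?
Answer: $319$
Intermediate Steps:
$31 + M{\left(3 \right)} 48 = 31 + \left(-3 + 3 \cdot 3\right) 48 = 31 + \left(-3 + 9\right) 48 = 31 + 6 \cdot 48 = 31 + 288 = 319$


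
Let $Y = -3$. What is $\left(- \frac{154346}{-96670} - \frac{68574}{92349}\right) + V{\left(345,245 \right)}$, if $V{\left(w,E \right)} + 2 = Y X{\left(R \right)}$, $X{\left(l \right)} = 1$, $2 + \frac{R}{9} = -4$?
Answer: $- \frac{6168706496}{1487896305} \approx -4.1459$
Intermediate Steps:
$R = -54$ ($R = -18 + 9 \left(-4\right) = -18 - 36 = -54$)
$V{\left(w,E \right)} = -5$ ($V{\left(w,E \right)} = -2 - 3 = -5$)
$\left(- \frac{154346}{-96670} - \frac{68574}{92349}\right) + V{\left(345,245 \right)} = \left(- \frac{154346}{-96670} - \frac{68574}{92349}\right) - 5 = \left(\left(-154346\right) \left(- \frac{1}{96670}\right) - \frac{22858}{30783}\right) - 5 = \left(\frac{77173}{48335} - \frac{22858}{30783}\right) - 5 = \frac{1270775029}{1487896305} - 5 = - \frac{6168706496}{1487896305}$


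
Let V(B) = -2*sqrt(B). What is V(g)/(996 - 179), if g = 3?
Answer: -2*sqrt(3)/817 ≈ -0.0042400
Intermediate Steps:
V(g)/(996 - 179) = (-2*sqrt(3))/(996 - 179) = -2*sqrt(3)/817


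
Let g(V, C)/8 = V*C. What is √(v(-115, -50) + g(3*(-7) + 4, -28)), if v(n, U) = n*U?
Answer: 9*√118 ≈ 97.765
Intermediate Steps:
v(n, U) = U*n
g(V, C) = 8*C*V (g(V, C) = 8*(V*C) = 8*(C*V) = 8*C*V)
√(v(-115, -50) + g(3*(-7) + 4, -28)) = √(-50*(-115) + 8*(-28)*(3*(-7) + 4)) = √(5750 + 8*(-28)*(-21 + 4)) = √(5750 + 8*(-28)*(-17)) = √(5750 + 3808) = √9558 = 9*√118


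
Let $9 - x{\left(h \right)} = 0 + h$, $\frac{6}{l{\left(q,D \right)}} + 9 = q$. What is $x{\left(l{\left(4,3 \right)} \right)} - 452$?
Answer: $- \frac{2209}{5} \approx -441.8$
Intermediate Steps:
$l{\left(q,D \right)} = \frac{6}{-9 + q}$
$x{\left(h \right)} = 9 - h$ ($x{\left(h \right)} = 9 - \left(0 + h\right) = 9 - h$)
$x{\left(l{\left(4,3 \right)} \right)} - 452 = \left(9 - \frac{6}{-9 + 4}\right) - 452 = \left(9 - \frac{6}{-5}\right) - 452 = \left(9 - 6 \left(- \frac{1}{5}\right)\right) - 452 = \left(9 - - \frac{6}{5}\right) - 452 = \left(9 + \frac{6}{5}\right) - 452 = \frac{51}{5} - 452 = - \frac{2209}{5}$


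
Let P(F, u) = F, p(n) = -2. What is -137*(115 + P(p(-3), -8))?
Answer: -15481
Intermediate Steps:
-137*(115 + P(p(-3), -8)) = -137*(115 - 2) = -137*113 = -15481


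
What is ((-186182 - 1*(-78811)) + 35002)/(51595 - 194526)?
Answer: 72369/142931 ≈ 0.50632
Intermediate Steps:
((-186182 - 1*(-78811)) + 35002)/(51595 - 194526) = ((-186182 + 78811) + 35002)/(-142931) = (-107371 + 35002)*(-1/142931) = -72369*(-1/142931) = 72369/142931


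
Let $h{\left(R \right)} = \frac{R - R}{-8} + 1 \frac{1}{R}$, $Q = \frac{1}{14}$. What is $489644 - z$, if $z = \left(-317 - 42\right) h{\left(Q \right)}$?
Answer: $494670$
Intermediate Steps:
$Q = \frac{1}{14} \approx 0.071429$
$h{\left(R \right)} = \frac{1}{R}$ ($h{\left(R \right)} = 0 \left(- \frac{1}{8}\right) + \frac{1}{R} = 0 + \frac{1}{R} = \frac{1}{R}$)
$z = -5026$ ($z = \left(-317 - 42\right) \frac{1}{\frac{1}{14}} = \left(-359\right) 14 = -5026$)
$489644 - z = 489644 - -5026 = 489644 + 5026 = 494670$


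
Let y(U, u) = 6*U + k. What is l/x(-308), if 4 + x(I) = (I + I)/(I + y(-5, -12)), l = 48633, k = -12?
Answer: -1215825/56 ≈ -21711.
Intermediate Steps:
y(U, u) = -12 + 6*U (y(U, u) = 6*U - 12 = -12 + 6*U)
x(I) = -4 + 2*I/(-42 + I) (x(I) = -4 + (I + I)/(I + (-12 + 6*(-5))) = -4 + (2*I)/(I + (-12 - 30)) = -4 + (2*I)/(I - 42) = -4 + (2*I)/(-42 + I) = -4 + 2*I/(-42 + I))
l/x(-308) = 48633/((2*(84 - 1*(-308))/(-42 - 308))) = 48633/((2*(84 + 308)/(-350))) = 48633/((2*(-1/350)*392)) = 48633/(-56/25) = 48633*(-25/56) = -1215825/56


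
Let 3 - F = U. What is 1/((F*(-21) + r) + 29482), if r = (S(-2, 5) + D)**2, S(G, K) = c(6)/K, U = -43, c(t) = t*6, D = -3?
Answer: 25/713341 ≈ 3.5046e-5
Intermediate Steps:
c(t) = 6*t
F = 46 (F = 3 - 1*(-43) = 3 + 43 = 46)
S(G, K) = 36/K (S(G, K) = (6*6)/K = 36/K)
r = 441/25 (r = (36/5 - 3)**2 = (21/5)**2 = 441/25 ≈ 17.640)
1/((F*(-21) + r) + 29482) = 1/((46*(-21) + 441/25) + 29482) = 1/((-966 + 441/25) + 29482) = 1/(-23709/25 + 29482) = 1/(713341/25) = 25/713341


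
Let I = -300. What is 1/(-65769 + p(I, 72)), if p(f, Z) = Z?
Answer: -1/65697 ≈ -1.5221e-5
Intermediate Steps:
1/(-65769 + p(I, 72)) = 1/(-65769 + 72) = 1/(-65697) = -1/65697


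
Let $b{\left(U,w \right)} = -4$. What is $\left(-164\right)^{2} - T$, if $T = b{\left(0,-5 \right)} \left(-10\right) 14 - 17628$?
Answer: $43964$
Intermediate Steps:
$T = -17068$ ($T = \left(-4\right) \left(-10\right) 14 - 17628 = 40 \cdot 14 - 17628 = 560 - 17628 = -17068$)
$\left(-164\right)^{2} - T = \left(-164\right)^{2} - -17068 = 26896 + 17068 = 43964$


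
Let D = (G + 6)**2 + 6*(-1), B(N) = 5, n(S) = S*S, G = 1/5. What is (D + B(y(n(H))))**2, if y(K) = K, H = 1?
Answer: 876096/625 ≈ 1401.8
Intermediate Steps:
G = 1/5 ≈ 0.20000
n(S) = S**2
D = 811/25 (D = (1/5 + 6)**2 + 6*(-1) = (31/5)**2 - 6 = 961/25 - 6 = 811/25 ≈ 32.440)
(D + B(y(n(H))))**2 = (811/25 + 5)**2 = (936/25)**2 = 876096/625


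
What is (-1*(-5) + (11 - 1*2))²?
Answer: 196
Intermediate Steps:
(-1*(-5) + (11 - 1*2))² = (5 + (11 - 2))² = (5 + 9)² = 14² = 196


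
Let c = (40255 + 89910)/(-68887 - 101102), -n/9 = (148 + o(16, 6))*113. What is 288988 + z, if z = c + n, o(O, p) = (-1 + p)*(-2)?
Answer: 25267374773/169989 ≈ 1.4864e+5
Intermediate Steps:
o(O, p) = 2 - 2*p
n = -140346 (n = -9*(148 + (2 - 2*6))*113 = -9*(148 + (2 - 12))*113 = -9*(148 - 10)*113 = -1242*113 = -9*15594 = -140346)
c = -130165/169989 (c = 130165/(-169989) = 130165*(-1/169989) = -130165/169989 ≈ -0.76573)
z = -23857406359/169989 (z = -130165/169989 - 140346 = -23857406359/169989 ≈ -1.4035e+5)
288988 + z = 288988 - 23857406359/169989 = 25267374773/169989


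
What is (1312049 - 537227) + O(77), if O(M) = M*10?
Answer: 775592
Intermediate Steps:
O(M) = 10*M
(1312049 - 537227) + O(77) = (1312049 - 537227) + 10*77 = 774822 + 770 = 775592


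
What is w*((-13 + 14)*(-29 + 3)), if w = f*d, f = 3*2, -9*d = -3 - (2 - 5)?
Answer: 0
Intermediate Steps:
d = 0 (d = -(-3 - (2 - 5))/9 = -(-3 - 1*(-3))/9 = -(-3 + 3)/9 = -⅑*0 = 0)
f = 6
w = 0 (w = 6*0 = 0)
w*((-13 + 14)*(-29 + 3)) = 0*((-13 + 14)*(-29 + 3)) = 0*(1*(-26)) = 0*(-26) = 0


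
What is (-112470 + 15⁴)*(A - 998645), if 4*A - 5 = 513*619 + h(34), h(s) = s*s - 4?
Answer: 56833637805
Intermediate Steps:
h(s) = -4 + s² (h(s) = s² - 4 = -4 + s²)
A = 79676 (A = 5/4 + (513*619 + (-4 + 34²))/4 = 5/4 + (317547 + (-4 + 1156))/4 = 5/4 + (317547 + 1152)/4 = 5/4 + (¼)*318699 = 5/4 + 318699/4 = 79676)
(-112470 + 15⁴)*(A - 998645) = (-112470 + 15⁴)*(79676 - 998645) = (-112470 + 50625)*(-918969) = -61845*(-918969) = 56833637805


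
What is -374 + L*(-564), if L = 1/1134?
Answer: -70780/189 ≈ -374.50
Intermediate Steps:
L = 1/1134 ≈ 0.00088183
-374 + L*(-564) = -374 + (1/1134)*(-564) = -374 - 94/189 = -70780/189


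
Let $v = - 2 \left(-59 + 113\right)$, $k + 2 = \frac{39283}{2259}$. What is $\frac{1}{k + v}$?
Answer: $- \frac{2259}{209207} \approx -0.010798$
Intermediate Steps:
$k = \frac{34765}{2259}$ ($k = -2 + \frac{39283}{2259} = \frac{34765}{2259} \approx 15.39$)
$v = -108$ ($v = \left(-2\right) 54 = -108$)
$\frac{1}{k + v} = \frac{1}{\frac{34765}{2259} - 108} = \frac{1}{- \frac{209207}{2259}} = - \frac{2259}{209207}$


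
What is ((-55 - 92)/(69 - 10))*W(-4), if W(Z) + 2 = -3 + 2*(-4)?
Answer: 1911/59 ≈ 32.390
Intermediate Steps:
W(Z) = -13 (W(Z) = -2 + (-3 + 2*(-4)) = -2 + (-3 - 8) = -2 - 11 = -13)
((-55 - 92)/(69 - 10))*W(-4) = ((-55 - 92)/(69 - 10))*(-13) = -147/59*(-13) = 1911/59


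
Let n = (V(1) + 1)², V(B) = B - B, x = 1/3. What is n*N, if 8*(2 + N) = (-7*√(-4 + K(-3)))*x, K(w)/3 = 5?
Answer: -2 - 7*√11/24 ≈ -2.9674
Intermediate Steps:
K(w) = 15 (K(w) = 3*5 = 15)
x = ⅓ ≈ 0.33333
V(B) = 0
n = 1 (n = (0 + 1)² = 1² = 1)
N = -2 - 7*√11/24 (N = -2 + (-7*√(-4 + 15)*(⅓))/8 = -2 + (-7*√11*(⅓))/8 = -2 + (-7*√11/3)/8 = -2 - 7*√11/24 ≈ -2.9674)
n*N = 1*(-2 - 7*√11/24) = -2 - 7*√11/24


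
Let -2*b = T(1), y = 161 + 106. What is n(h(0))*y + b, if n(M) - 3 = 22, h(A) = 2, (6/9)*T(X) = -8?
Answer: 6681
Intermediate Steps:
T(X) = -12 (T(X) = (3/2)*(-8) = -12)
n(M) = 25 (n(M) = 3 + 22 = 25)
y = 267
b = 6 (b = -½*(-12) = 6)
n(h(0))*y + b = 25*267 + 6 = 6675 + 6 = 6681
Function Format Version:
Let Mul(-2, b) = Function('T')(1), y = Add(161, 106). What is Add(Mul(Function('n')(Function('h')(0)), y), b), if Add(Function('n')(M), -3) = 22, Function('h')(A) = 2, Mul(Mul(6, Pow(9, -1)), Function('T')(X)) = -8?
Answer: 6681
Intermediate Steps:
Function('T')(X) = -12 (Function('T')(X) = Mul(Rational(3, 2), -8) = -12)
Function('n')(M) = 25 (Function('n')(M) = Add(3, 22) = 25)
y = 267
b = 6 (b = Mul(Rational(-1, 2), -12) = 6)
Add(Mul(Function('n')(Function('h')(0)), y), b) = Add(Mul(25, 267), 6) = Add(6675, 6) = 6681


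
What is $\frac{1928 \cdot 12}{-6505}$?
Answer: $- \frac{23136}{6505} \approx -3.5566$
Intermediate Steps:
$\frac{1928 \cdot 12}{-6505} = 23136 \left(- \frac{1}{6505}\right) = - \frac{23136}{6505}$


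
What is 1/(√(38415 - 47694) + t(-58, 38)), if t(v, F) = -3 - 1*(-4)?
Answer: 1/9280 - 3*I*√1031/9280 ≈ 0.00010776 - 0.01038*I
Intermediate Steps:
t(v, F) = 1 (t(v, F) = -3 + 4 = 1)
1/(√(38415 - 47694) + t(-58, 38)) = 1/(√(38415 - 47694) + 1) = 1/(√(-9279) + 1) = 1/(3*I*√1031 + 1) = 1/(1 + 3*I*√1031)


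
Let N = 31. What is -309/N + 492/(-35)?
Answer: -26067/1085 ≈ -24.025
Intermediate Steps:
-309/N + 492/(-35) = -309/31 + 492/(-35) = -309*1/31 + 492*(-1/35) = -309/31 - 492/35 = -26067/1085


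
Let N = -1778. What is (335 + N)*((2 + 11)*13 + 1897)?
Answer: -2981238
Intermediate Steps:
(335 + N)*((2 + 11)*13 + 1897) = (335 - 1778)*((2 + 11)*13 + 1897) = -1443*(13*13 + 1897) = -1443*(169 + 1897) = -1443*2066 = -2981238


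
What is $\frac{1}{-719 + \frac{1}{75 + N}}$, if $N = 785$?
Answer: $- \frac{860}{618339} \approx -0.0013908$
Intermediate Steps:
$\frac{1}{-719 + \frac{1}{75 + N}} = \frac{1}{-719 + \frac{1}{75 + 785}} = \frac{1}{-719 + \frac{1}{860}} = \frac{1}{- \frac{618339}{860}} = - \frac{860}{618339}$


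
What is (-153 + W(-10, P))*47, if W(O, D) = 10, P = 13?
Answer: -6721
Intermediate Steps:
(-153 + W(-10, P))*47 = (-153 + 10)*47 = -143*47 = -6721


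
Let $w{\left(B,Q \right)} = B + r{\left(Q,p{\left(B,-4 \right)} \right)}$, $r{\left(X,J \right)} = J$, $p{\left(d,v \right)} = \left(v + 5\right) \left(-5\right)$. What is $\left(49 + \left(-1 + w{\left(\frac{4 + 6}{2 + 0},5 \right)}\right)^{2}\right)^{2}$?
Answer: $2500$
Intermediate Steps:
$p{\left(d,v \right)} = -25 - 5 v$ ($p{\left(d,v \right)} = \left(5 + v\right) \left(-5\right) = -25 - 5 v$)
$w{\left(B,Q \right)} = -5 + B$ ($w{\left(B,Q \right)} = B - 5 = -5 + B$)
$\left(49 + \left(-1 + w{\left(\frac{4 + 6}{2 + 0},5 \right)}\right)^{2}\right)^{2} = \left(49 + \left(-1 - \left(5 - \frac{4 + 6}{2 + 0}\right)\right)^{2}\right)^{2} = \left(49 + \left(-1 - \left(5 - \frac{10}{2}\right)\right)^{2}\right)^{2} = \left(49 + \left(-1 + \left(-5 + 10 \cdot \frac{1}{2}\right)\right)^{2}\right)^{2} = \left(49 + \left(-1 + \left(-5 + 5\right)\right)^{2}\right)^{2} = \left(49 + \left(-1 + 0\right)^{2}\right)^{2} = \left(49 + \left(-1\right)^{2}\right)^{2} = \left(49 + 1\right)^{2} = 50^{2} = 2500$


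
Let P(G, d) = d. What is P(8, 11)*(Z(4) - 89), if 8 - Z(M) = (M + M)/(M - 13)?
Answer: -7931/9 ≈ -881.22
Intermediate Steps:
Z(M) = 8 - 2*M/(-13 + M) (Z(M) = 8 - (M + M)/(M - 13) = 8 - 2*M/(-13 + M))
P(8, 11)*(Z(4) - 89) = 11*(2*(-52 + 3*4)/(-13 + 4) - 89) = 11*(2*(-52 + 12)/(-9) - 89) = 11*(2*(-1/9)*(-40) - 89) = 11*(80/9 - 89) = 11*(-721/9) = -7931/9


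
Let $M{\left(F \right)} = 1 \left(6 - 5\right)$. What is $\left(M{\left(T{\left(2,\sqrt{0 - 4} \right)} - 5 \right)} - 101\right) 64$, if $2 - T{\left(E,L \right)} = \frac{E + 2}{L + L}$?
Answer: $-6400$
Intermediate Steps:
$T{\left(E,L \right)} = 2 - \frac{2 + E}{2 L}$ ($T{\left(E,L \right)} = 2 - \frac{E + 2}{L + L} = 2 - \frac{2 + E}{2 L}$)
$M{\left(F \right)} = 1$ ($M{\left(F \right)} = 1 \cdot 1 = 1$)
$\left(M{\left(T{\left(2,\sqrt{0 - 4} \right)} - 5 \right)} - 101\right) 64 = \left(1 - 101\right) 64 = \left(-100\right) 64 = -6400$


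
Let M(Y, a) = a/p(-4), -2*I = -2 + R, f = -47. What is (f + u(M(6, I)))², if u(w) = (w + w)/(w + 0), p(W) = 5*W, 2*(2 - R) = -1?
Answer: 2025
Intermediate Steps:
R = 5/2 (R = 2 - ½*(-1) = 2 + ½ = 5/2 ≈ 2.5000)
I = -¼ (I = -(-2 + 5/2)/2 = -½*½ = -¼ ≈ -0.25000)
M(Y, a) = -a/20 (M(Y, a) = a/((5*(-4))) = a/(-20) = a*(-1/20) = -a/20)
u(w) = 2 (u(w) = (2*w)/w = 2)
(f + u(M(6, I)))² = (-47 + 2)² = (-45)² = 2025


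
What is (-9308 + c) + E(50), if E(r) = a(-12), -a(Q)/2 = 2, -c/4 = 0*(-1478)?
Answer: -9312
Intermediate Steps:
c = 0 (c = -0*(-1478) = -4*0 = 0)
a(Q) = -4 (a(Q) = -2*2 = -4)
E(r) = -4
(-9308 + c) + E(50) = (-9308 + 0) - 4 = -9308 - 4 = -9312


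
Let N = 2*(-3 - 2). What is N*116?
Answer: -1160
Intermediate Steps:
N = -10 (N = 2*(-5) = -10)
N*116 = -10*116 = -1160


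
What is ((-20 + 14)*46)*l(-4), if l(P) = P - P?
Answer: 0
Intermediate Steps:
l(P) = 0
((-20 + 14)*46)*l(-4) = ((-20 + 14)*46)*0 = -6*46*0 = -276*0 = 0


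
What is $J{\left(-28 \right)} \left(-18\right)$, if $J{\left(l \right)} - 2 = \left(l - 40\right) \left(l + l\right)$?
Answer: $-68580$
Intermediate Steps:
$J{\left(l \right)} = 2 + 2 l \left(-40 + l\right)$ ($J{\left(l \right)} = 2 + \left(l - 40\right) \left(l + l\right) = 2 + \left(-40 + l\right) 2 l = 2 + 2 l \left(-40 + l\right)$)
$J{\left(-28 \right)} \left(-18\right) = \left(2 - -2240 + 2 \left(-28\right)^{2}\right) \left(-18\right) = \left(2 + 2240 + 2 \cdot 784\right) \left(-18\right) = \left(2 + 2240 + 1568\right) \left(-18\right) = 3810 \left(-18\right) = -68580$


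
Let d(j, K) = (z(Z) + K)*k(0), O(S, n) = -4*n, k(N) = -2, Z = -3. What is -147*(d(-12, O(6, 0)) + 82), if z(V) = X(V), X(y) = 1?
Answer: -11760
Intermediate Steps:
z(V) = 1
d(j, K) = -2 - 2*K (d(j, K) = (1 + K)*(-2) = -2 - 2*K)
-147*(d(-12, O(6, 0)) + 82) = -147*((-2 - (-8)*0) + 82) = -147*((-2 - 2*0) + 82) = -147*((-2 + 0) + 82) = -147*(-2 + 82) = -147*80 = -11760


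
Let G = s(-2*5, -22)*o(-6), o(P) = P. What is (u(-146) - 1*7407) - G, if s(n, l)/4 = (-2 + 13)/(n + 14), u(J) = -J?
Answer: -7195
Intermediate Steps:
s(n, l) = 44/(14 + n) (s(n, l) = 4*((-2 + 13)/(n + 14)) = 4*(11/(14 + n)) = 44/(14 + n))
G = -66 (G = (44/(14 - 2*5))*(-6) = (44/(14 - 10))*(-6) = (44/4)*(-6) = (44*(¼))*(-6) = 11*(-6) = -66)
(u(-146) - 1*7407) - G = (-1*(-146) - 1*7407) - 1*(-66) = (146 - 7407) + 66 = -7261 + 66 = -7195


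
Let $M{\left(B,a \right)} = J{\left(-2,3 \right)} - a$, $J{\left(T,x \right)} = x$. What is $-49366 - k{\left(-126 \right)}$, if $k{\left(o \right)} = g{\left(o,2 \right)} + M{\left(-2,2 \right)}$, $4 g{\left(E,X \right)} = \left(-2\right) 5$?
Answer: $- \frac{98729}{2} \approx -49365.0$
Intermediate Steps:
$g{\left(E,X \right)} = - \frac{5}{2}$ ($g{\left(E,X \right)} = \frac{\left(-2\right) 5}{4} = \frac{1}{4} \left(-10\right) = - \frac{5}{2}$)
$M{\left(B,a \right)} = 3 - a$
$k{\left(o \right)} = - \frac{3}{2}$ ($k{\left(o \right)} = - \frac{5}{2} + \left(3 - 2\right) = - \frac{5}{2} + 1 = - \frac{3}{2}$)
$-49366 - k{\left(-126 \right)} = -49366 - - \frac{3}{2} = -49366 + \frac{3}{2} = - \frac{98729}{2}$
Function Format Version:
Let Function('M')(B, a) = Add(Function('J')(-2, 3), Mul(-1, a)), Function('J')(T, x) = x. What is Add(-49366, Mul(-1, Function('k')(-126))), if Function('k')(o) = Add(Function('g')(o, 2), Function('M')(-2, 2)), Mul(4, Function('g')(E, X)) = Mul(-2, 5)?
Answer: Rational(-98729, 2) ≈ -49365.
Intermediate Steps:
Function('g')(E, X) = Rational(-5, 2) (Function('g')(E, X) = Mul(Rational(1, 4), Mul(-2, 5)) = Mul(Rational(1, 4), -10) = Rational(-5, 2))
Function('M')(B, a) = Add(3, Mul(-1, a))
Function('k')(o) = Rational(-3, 2) (Function('k')(o) = Add(Rational(-5, 2), Add(3, Mul(-1, 2))) = Add(Rational(-5, 2), Add(3, -2)) = Add(Rational(-5, 2), 1) = Rational(-3, 2))
Add(-49366, Mul(-1, Function('k')(-126))) = Add(-49366, Mul(-1, Rational(-3, 2))) = Add(-49366, Rational(3, 2)) = Rational(-98729, 2)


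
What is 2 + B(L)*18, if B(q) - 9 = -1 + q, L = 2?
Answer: 182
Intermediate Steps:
B(q) = 8 + q (B(q) = 9 + (-1 + q) = 8 + q)
2 + B(L)*18 = 2 + (8 + 2)*18 = 2 + 10*18 = 2 + 180 = 182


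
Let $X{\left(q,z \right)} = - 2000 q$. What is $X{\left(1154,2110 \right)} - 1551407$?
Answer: $-3859407$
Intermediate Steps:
$X{\left(1154,2110 \right)} - 1551407 = \left(-2000\right) 1154 - 1551407 = -2308000 - 1551407 = -3859407$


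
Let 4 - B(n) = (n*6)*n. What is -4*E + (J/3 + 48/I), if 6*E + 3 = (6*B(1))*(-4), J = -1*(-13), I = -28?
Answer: -575/21 ≈ -27.381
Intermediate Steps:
B(n) = 4 - 6*n² (B(n) = 4 - n*6*n = 4 - 6*n*n = 4 - 6*n²)
J = 13
E = 15/2 (E = -½ + ((6*(4 - 6*1²))*(-4))/6 = -½ + ((6*(4 - 6*1))*(-4))/6 = -½ + ((6*(4 - 6))*(-4))/6 = -½ + ((6*(-2))*(-4))/6 = -½ + (-12*(-4))/6 = -½ + (⅙)*48 = -½ + 8 = 15/2 ≈ 7.5000)
-4*E + (J/3 + 48/I) = -4*15/2 + (13/3 + 48/(-28)) = -30 + (13*(⅓) + 48*(-1/28)) = -30 + (13/3 - 12/7) = -30 + 55/21 = -575/21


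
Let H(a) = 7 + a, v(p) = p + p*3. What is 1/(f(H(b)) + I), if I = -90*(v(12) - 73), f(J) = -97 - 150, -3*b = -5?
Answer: 1/2003 ≈ 0.00049925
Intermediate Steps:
b = 5/3 (b = -⅓*(-5) = 5/3 ≈ 1.6667)
v(p) = 4*p (v(p) = p + 3*p = 4*p)
f(J) = -247
I = 2250 (I = -90*(4*12 - 73) = -90*(48 - 73) = -90*(-25) = 2250)
1/(f(H(b)) + I) = 1/(-247 + 2250) = 1/2003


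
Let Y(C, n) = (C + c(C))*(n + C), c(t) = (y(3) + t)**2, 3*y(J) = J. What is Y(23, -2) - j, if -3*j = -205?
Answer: 37532/3 ≈ 12511.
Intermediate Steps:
j = 205/3 (j = -1/3*(-205) = 205/3 ≈ 68.333)
y(J) = J/3
c(t) = (1 + t)**2 (c(t) = ((1/3)*3 + t)**2 = (1 + t)**2)
Y(C, n) = (C + n)*(C + (1 + C)**2) (Y(C, n) = (C + (1 + C)**2)*(n + C) = (C + (1 + C)**2)*(C + n) = (C + n)*(C + (1 + C)**2))
Y(23, -2) - j = (23**2 + 23*(-2) + 23*(1 + 23)**2 - 2*(1 + 23)**2) - 1*205/3 = (529 - 46 + 23*24**2 - 2*24**2) - 205/3 = (529 - 46 + 23*576 - 2*576) - 205/3 = (529 - 46 + 13248 - 1152) - 205/3 = 12579 - 205/3 = 37532/3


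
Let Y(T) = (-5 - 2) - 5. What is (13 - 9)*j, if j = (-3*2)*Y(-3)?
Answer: 288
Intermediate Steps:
Y(T) = -12 (Y(T) = -7 - 5 = -12)
j = 72 (j = -3*2*(-12) = -6*(-12) = 72)
(13 - 9)*j = (13 - 9)*72 = 4*72 = 288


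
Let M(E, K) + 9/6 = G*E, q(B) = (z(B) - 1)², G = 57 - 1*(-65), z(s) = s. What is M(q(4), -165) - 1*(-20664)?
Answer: 43521/2 ≈ 21761.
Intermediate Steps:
G = 122 (G = 57 + 65 = 122)
q(B) = (-1 + B)² (q(B) = (B - 1)² = (-1 + B)²)
M(E, K) = -3/2 + 122*E
M(q(4), -165) - 1*(-20664) = (-3/2 + 122*(-1 + 4)²) - 1*(-20664) = (-3/2 + 122*3²) + 20664 = (-3/2 + 122*9) + 20664 = (-3/2 + 1098) + 20664 = 2193/2 + 20664 = 43521/2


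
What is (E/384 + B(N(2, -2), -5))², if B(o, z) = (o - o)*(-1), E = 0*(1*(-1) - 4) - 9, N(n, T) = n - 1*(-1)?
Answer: 9/16384 ≈ 0.00054932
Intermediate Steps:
N(n, T) = 1 + n (N(n, T) = n + 1 = 1 + n)
E = -9 (E = 0*(-1 - 4) - 9 = 0*(-5) - 9 = 0 - 9 = -9)
B(o, z) = 0 (B(o, z) = 0*(-1) = 0)
(E/384 + B(N(2, -2), -5))² = (-9/384 + 0)² = (-9*1/384 + 0)² = (-3/128 + 0)² = (-3/128)² = 9/16384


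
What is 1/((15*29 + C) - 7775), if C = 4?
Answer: -1/7336 ≈ -0.00013631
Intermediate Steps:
1/((15*29 + C) - 7775) = 1/((15*29 + 4) - 7775) = 1/((435 + 4) - 7775) = 1/(439 - 7775) = 1/(-7336) = -1/7336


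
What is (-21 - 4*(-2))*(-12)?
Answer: 156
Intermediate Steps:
(-21 - 4*(-2))*(-12) = (-21 + 8)*(-12) = -13*(-12) = 156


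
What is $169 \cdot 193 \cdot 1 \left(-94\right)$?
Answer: $-3065998$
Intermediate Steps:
$169 \cdot 193 \cdot 1 \left(-94\right) = 32617 \left(-94\right) = -3065998$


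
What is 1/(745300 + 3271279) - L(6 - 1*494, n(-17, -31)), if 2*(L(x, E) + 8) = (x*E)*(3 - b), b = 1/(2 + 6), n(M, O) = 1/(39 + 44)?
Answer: 10969277415/666752114 ≈ 16.452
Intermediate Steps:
n(M, O) = 1/83
b = 1/8 ≈ 0.12500
L(x, E) = -8 + 23*E*x/16 (L(x, E) = -8 + ((x*E)*(3 - 1*1/8))/2 = -8 + ((E*x)*(3 - 1/8))/2 = -8 + ((E*x)*(23/8))/2 = -8 + (23*E*x/8)/2 = -8 + 23*E*x/16)
1/(745300 + 3271279) - L(6 - 1*494, n(-17, -31)) = 1/(745300 + 3271279) - (-8 + (23/16)*(1/83)*(6 - 1*494)) = 1/4016579 - (-8 + (23/16)*(1/83)*(6 - 494)) = 1/4016579 - (-8 + (23/16)*(1/83)*(-488)) = 1/4016579 - (-8 - 1403/166) = 1/4016579 - 1*(-2731/166) = 1/4016579 + 2731/166 = 10969277415/666752114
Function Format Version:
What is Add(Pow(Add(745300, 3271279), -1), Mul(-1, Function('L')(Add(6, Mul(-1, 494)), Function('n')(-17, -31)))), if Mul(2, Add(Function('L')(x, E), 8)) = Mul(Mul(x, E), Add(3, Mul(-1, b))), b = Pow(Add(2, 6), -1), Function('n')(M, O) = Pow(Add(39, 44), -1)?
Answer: Rational(10969277415, 666752114) ≈ 16.452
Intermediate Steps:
Function('n')(M, O) = Rational(1, 83) (Function('n')(M, O) = Pow(83, -1) = Rational(1, 83))
b = Rational(1, 8) (b = Pow(8, -1) = Rational(1, 8) ≈ 0.12500)
Function('L')(x, E) = Add(-8, Mul(Rational(23, 16), E, x)) (Function('L')(x, E) = Add(-8, Mul(Rational(1, 2), Mul(Mul(x, E), Add(3, Mul(-1, Rational(1, 8)))))) = Add(-8, Mul(Rational(1, 2), Mul(Mul(E, x), Add(3, Rational(-1, 8))))) = Add(-8, Mul(Rational(1, 2), Mul(Mul(E, x), Rational(23, 8)))) = Add(-8, Mul(Rational(1, 2), Mul(Rational(23, 8), E, x))) = Add(-8, Mul(Rational(23, 16), E, x)))
Add(Pow(Add(745300, 3271279), -1), Mul(-1, Function('L')(Add(6, Mul(-1, 494)), Function('n')(-17, -31)))) = Add(Pow(Add(745300, 3271279), -1), Mul(-1, Add(-8, Mul(Rational(23, 16), Rational(1, 83), Add(6, Mul(-1, 494)))))) = Add(Pow(4016579, -1), Mul(-1, Add(-8, Mul(Rational(23, 16), Rational(1, 83), Add(6, -494))))) = Add(Rational(1, 4016579), Mul(-1, Add(-8, Mul(Rational(23, 16), Rational(1, 83), -488)))) = Add(Rational(1, 4016579), Mul(-1, Add(-8, Rational(-1403, 166)))) = Add(Rational(1, 4016579), Mul(-1, Rational(-2731, 166))) = Add(Rational(1, 4016579), Rational(2731, 166)) = Rational(10969277415, 666752114)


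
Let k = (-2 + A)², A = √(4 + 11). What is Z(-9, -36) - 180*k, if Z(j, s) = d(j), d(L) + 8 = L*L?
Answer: -3347 + 720*√15 ≈ -558.45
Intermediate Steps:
d(L) = -8 + L² (d(L) = -8 + L*L = -8 + L²)
A = √15 ≈ 3.8730
Z(j, s) = -8 + j²
k = (-2 + √15)² ≈ 3.5081
Z(-9, -36) - 180*k = (-8 + (-9)²) - 180*(2 - √15)² = (-8 + 81) - 180*(2 - √15)² = 73 - 180*(2 - √15)²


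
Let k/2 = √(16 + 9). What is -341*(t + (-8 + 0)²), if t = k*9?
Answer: -52514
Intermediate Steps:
k = 10 (k = 2*√(16 + 9) = 2*√25 = 2*5 = 10)
t = 90 (t = 10*9 = 90)
-341*(t + (-8 + 0)²) = -341*(90 + (-8 + 0)²) = -341*(90 + (-8)²) = -341*(90 + 64) = -341*154 = -52514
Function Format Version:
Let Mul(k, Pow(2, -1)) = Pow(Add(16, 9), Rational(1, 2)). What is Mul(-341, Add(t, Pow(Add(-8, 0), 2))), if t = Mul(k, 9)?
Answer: -52514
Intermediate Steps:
k = 10 (k = Mul(2, Pow(Add(16, 9), Rational(1, 2))) = Mul(2, Pow(25, Rational(1, 2))) = Mul(2, 5) = 10)
t = 90 (t = Mul(10, 9) = 90)
Mul(-341, Add(t, Pow(Add(-8, 0), 2))) = Mul(-341, Add(90, Pow(Add(-8, 0), 2))) = Mul(-341, Add(90, Pow(-8, 2))) = Mul(-341, Add(90, 64)) = Mul(-341, 154) = -52514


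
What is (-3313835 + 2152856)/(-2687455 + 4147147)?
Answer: -386993/486564 ≈ -0.79536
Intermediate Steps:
(-3313835 + 2152856)/(-2687455 + 4147147) = -1160979/1459692 = -1160979*1/1459692 = -386993/486564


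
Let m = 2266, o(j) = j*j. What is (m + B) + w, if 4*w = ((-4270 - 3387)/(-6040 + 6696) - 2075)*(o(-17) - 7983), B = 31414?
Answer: 5310181039/1312 ≈ 4.0474e+6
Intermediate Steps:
o(j) = j**2
w = 5265992879/1312 (w = (((-4270 - 3387)/(-6040 + 6696) - 2075)*((-17)**2 - 7983))/4 = ((-7657/656 - 2075)*(289 - 7983))/4 = ((-7657*1/656 - 2075)*(-7694))/4 = ((-7657/656 - 2075)*(-7694))/4 = (-1368857/656*(-7694))/4 = (1/4)*(5265992879/328) = 5265992879/1312 ≈ 4.0137e+6)
(m + B) + w = (2266 + 31414) + 5265992879/1312 = 33680 + 5265992879/1312 = 5310181039/1312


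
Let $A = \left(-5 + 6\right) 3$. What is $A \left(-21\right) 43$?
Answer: $-2709$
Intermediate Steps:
$A = 3$ ($A = 1 \cdot 3 = 3$)
$A \left(-21\right) 43 = 3 \left(-21\right) 43 = \left(-63\right) 43 = -2709$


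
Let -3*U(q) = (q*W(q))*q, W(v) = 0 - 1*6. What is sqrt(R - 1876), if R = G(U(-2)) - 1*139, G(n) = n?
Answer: 3*I*sqrt(223) ≈ 44.8*I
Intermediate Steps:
W(v) = -6 (W(v) = 0 - 6 = -6)
U(q) = 2*q**2 (U(q) = -q*(-6)*q/3 = -(-6*q)*q/3 = -(-2)*q**2 = 2*q**2)
R = -131 (R = 2*(-2)**2 - 1*139 = 2*4 - 139 = 8 - 139 = -131)
sqrt(R - 1876) = sqrt(-131 - 1876) = sqrt(-2007) = 3*I*sqrt(223)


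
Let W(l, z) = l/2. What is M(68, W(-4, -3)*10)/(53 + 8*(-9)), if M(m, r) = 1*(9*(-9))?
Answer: 81/19 ≈ 4.2632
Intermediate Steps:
W(l, z) = l/2
M(m, r) = -81 (M(m, r) = 1*(-81) = -81)
M(68, W(-4, -3)*10)/(53 + 8*(-9)) = -81/(53 + 8*(-9)) = -81/(53 - 72) = -81/(-19) = -81*(-1/19) = 81/19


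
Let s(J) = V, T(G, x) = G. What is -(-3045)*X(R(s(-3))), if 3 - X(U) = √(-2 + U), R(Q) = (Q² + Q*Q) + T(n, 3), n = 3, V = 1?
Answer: 9135 - 3045*√3 ≈ 3860.9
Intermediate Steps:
s(J) = 1
R(Q) = 3 + 2*Q² (R(Q) = (Q² + Q*Q) + 3 = (Q² + Q²) + 3 = 2*Q² + 3 = 3 + 2*Q²)
X(U) = 3 - √(-2 + U)
-(-3045)*X(R(s(-3))) = -(-3045)*(3 - √(-2 + (3 + 2*1²))) = -(-3045)*(3 - √(-2 + (3 + 2*1))) = -(-3045)*(3 - √(-2 + (3 + 2))) = -(-3045)*(3 - √(-2 + 5)) = -(-3045)*(3 - √3) = -(-9135 + 3045*√3) = 9135 - 3045*√3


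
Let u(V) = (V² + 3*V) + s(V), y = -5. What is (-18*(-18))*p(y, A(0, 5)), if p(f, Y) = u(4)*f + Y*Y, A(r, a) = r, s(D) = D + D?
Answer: -58320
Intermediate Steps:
s(D) = 2*D
u(V) = V² + 5*V (u(V) = (V² + 3*V) + 2*V = V² + 5*V)
p(f, Y) = Y² + 36*f (p(f, Y) = (4*(5 + 4))*f + Y*Y = (4*9)*f + Y² = 36*f + Y² = Y² + 36*f)
(-18*(-18))*p(y, A(0, 5)) = (-18*(-18))*(0² + 36*(-5)) = 324*(0 - 180) = 324*(-180) = -58320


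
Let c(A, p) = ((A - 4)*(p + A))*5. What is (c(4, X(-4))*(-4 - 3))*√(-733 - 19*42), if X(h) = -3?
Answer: 0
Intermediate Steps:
c(A, p) = 5*(-4 + A)*(A + p) (c(A, p) = ((-4 + A)*(A + p))*5 = 5*(-4 + A)*(A + p))
(c(4, X(-4))*(-4 - 3))*√(-733 - 19*42) = ((-20*4 - 20*(-3) + 5*4² + 5*4*(-3))*(-4 - 3))*√(-733 - 19*42) = ((-80 + 60 + 5*16 - 60)*(-7))*√(-733 - 798) = ((-80 + 60 + 80 - 60)*(-7))*√(-1531) = (0*(-7))*(I*√1531) = 0*(I*√1531) = 0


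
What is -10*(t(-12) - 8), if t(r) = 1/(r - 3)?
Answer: 242/3 ≈ 80.667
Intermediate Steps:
t(r) = 1/(-3 + r)
-10*(t(-12) - 8) = -10*(1/(-3 - 12) - 8) = -10*(1/(-15) - 8) = -10*(-1/15 - 8) = -10*(-121/15) = 242/3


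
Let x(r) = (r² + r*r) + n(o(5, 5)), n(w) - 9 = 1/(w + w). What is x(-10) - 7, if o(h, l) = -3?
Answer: 1211/6 ≈ 201.83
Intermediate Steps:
n(w) = 9 + 1/(2*w) (n(w) = 9 + 1/(w + w) = 9 + 1/(2*w))
x(r) = 53/6 + 2*r² (x(r) = (r² + r*r) + (9 + (½)/(-3)) = (r² + r²) + (9 + (½)*(-⅓)) = 2*r² + (9 - ⅙) = 2*r² + 53/6 = 53/6 + 2*r²)
x(-10) - 7 = (53/6 + 2*(-10)²) - 7 = (53/6 + 2*100) - 7 = (53/6 + 200) - 7 = 1253/6 - 7 = 1211/6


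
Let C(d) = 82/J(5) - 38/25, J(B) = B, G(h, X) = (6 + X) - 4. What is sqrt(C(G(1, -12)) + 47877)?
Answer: 3*sqrt(133033)/5 ≈ 218.84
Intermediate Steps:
G(h, X) = 2 + X
C(d) = 372/25 (C(d) = 82/5 - 38/25 = 372/25)
sqrt(C(G(1, -12)) + 47877) = sqrt(372/25 + 47877) = sqrt(1197297/25) = 3*sqrt(133033)/5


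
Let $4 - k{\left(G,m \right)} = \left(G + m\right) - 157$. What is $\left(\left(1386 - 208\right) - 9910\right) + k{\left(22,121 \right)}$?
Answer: $-8714$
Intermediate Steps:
$k{\left(G,m \right)} = 161 - G - m$ ($k{\left(G,m \right)} = 4 - \left(\left(G + m\right) - 157\right) = 4 - \left(-157 + G + m\right) = 161 - G - m$)
$\left(\left(1386 - 208\right) - 9910\right) + k{\left(22,121 \right)} = \left(\left(1386 - 208\right) - 9910\right) - -18 = \left(1178 - 9910\right) + 18 = -8732 + 18 = -8714$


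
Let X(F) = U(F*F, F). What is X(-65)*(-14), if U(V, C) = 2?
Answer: -28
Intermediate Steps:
X(F) = 2
X(-65)*(-14) = 2*(-14) = -28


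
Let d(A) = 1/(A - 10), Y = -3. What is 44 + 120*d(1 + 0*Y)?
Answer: 92/3 ≈ 30.667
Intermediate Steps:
d(A) = 1/(-10 + A)
44 + 120*d(1 + 0*Y) = 44 + 120/(-10 + (1 + 0*(-3))) = 44 + 120/(-10 + (1 + 0)) = 44 + 120/(-10 + 1) = 44 + 120/(-9) = 44 + 120*(-⅑) = 44 - 40/3 = 92/3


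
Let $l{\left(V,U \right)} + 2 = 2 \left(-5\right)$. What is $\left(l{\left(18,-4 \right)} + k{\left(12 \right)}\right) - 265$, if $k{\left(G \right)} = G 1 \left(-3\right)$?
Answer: $-313$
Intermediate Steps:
$k{\left(G \right)} = - 3 G$ ($k{\left(G \right)} = G \left(-3\right) = - 3 G$)
$l{\left(V,U \right)} = -12$ ($l{\left(V,U \right)} = -2 + 2 \left(-5\right) = -2 - 10 = -12$)
$\left(l{\left(18,-4 \right)} + k{\left(12 \right)}\right) - 265 = \left(-12 - 36\right) - 265 = -48 - 265 = -313$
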